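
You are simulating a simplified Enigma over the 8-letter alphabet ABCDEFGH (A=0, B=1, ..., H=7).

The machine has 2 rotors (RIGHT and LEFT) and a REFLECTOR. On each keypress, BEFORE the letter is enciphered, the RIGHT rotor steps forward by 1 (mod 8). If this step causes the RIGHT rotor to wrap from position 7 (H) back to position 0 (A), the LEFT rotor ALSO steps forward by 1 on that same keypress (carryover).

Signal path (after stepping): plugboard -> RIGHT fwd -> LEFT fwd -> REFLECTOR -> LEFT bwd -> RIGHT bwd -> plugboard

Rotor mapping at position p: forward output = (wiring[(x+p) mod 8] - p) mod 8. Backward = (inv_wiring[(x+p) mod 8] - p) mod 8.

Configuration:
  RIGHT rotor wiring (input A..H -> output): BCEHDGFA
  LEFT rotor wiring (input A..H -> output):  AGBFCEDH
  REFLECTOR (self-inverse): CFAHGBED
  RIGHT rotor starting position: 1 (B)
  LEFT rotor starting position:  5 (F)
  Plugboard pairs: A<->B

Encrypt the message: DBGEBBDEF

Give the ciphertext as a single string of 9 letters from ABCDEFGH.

Answer: GGHBDDFFG

Derivation:
Char 1 ('D'): step: R->2, L=5; D->plug->D->R->E->L->B->refl->F->L'->H->R'->G->plug->G
Char 2 ('B'): step: R->3, L=5; B->plug->A->R->E->L->B->refl->F->L'->H->R'->G->plug->G
Char 3 ('G'): step: R->4, L=5; G->plug->G->R->A->L->H->refl->D->L'->D->R'->H->plug->H
Char 4 ('E'): step: R->5, L=5; E->plug->E->R->F->L->E->refl->G->L'->B->R'->A->plug->B
Char 5 ('B'): step: R->6, L=5; B->plug->A->R->H->L->F->refl->B->L'->E->R'->D->plug->D
Char 6 ('B'): step: R->7, L=5; B->plug->A->R->B->L->G->refl->E->L'->F->R'->D->plug->D
Char 7 ('D'): step: R->0, L->6 (L advanced); D->plug->D->R->H->L->G->refl->E->L'->G->R'->F->plug->F
Char 8 ('E'): step: R->1, L=6; E->plug->E->R->F->L->H->refl->D->L'->E->R'->F->plug->F
Char 9 ('F'): step: R->2, L=6; F->plug->F->R->G->L->E->refl->G->L'->H->R'->G->plug->G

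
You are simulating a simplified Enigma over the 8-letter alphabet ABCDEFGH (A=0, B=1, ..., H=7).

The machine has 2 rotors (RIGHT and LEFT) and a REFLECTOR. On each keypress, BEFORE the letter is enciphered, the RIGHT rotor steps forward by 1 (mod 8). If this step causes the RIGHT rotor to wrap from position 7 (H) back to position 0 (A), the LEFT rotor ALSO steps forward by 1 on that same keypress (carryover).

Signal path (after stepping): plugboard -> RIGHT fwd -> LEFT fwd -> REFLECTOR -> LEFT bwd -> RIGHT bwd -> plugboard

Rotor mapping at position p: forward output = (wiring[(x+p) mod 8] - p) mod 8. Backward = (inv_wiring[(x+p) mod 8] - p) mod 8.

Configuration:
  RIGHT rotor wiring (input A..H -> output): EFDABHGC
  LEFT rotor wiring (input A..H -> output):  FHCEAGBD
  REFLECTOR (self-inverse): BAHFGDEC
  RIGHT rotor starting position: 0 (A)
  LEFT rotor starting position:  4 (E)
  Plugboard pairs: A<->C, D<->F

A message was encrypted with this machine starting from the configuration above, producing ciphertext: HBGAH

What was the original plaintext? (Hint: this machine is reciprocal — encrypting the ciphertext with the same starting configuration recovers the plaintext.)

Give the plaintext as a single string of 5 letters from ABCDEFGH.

Answer: GDCCF

Derivation:
Char 1 ('H'): step: R->1, L=4; H->plug->H->R->D->L->H->refl->C->L'->B->R'->G->plug->G
Char 2 ('B'): step: R->2, L=4; B->plug->B->R->G->L->G->refl->E->L'->A->R'->F->plug->D
Char 3 ('G'): step: R->3, L=4; G->plug->G->R->C->L->F->refl->D->L'->F->R'->A->plug->C
Char 4 ('A'): step: R->4, L=4; A->plug->C->R->C->L->F->refl->D->L'->F->R'->A->plug->C
Char 5 ('H'): step: R->5, L=4; H->plug->H->R->E->L->B->refl->A->L'->H->R'->D->plug->F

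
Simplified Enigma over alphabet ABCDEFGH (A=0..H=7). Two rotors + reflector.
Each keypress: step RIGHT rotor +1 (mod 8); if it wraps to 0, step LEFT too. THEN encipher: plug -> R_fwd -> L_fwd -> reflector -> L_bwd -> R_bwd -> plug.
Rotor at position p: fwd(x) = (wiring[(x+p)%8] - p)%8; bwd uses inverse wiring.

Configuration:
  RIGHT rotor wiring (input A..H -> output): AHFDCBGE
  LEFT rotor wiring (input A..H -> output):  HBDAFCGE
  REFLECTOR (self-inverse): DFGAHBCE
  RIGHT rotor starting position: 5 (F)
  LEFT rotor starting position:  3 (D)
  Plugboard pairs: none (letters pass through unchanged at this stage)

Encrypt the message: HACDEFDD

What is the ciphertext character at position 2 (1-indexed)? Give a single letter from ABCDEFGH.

Char 1 ('H'): step: R->6, L=3; H->plug->H->R->D->L->D->refl->A->L'->H->R'->E->plug->E
Char 2 ('A'): step: R->7, L=3; A->plug->A->R->F->L->E->refl->H->L'->C->R'->G->plug->G

G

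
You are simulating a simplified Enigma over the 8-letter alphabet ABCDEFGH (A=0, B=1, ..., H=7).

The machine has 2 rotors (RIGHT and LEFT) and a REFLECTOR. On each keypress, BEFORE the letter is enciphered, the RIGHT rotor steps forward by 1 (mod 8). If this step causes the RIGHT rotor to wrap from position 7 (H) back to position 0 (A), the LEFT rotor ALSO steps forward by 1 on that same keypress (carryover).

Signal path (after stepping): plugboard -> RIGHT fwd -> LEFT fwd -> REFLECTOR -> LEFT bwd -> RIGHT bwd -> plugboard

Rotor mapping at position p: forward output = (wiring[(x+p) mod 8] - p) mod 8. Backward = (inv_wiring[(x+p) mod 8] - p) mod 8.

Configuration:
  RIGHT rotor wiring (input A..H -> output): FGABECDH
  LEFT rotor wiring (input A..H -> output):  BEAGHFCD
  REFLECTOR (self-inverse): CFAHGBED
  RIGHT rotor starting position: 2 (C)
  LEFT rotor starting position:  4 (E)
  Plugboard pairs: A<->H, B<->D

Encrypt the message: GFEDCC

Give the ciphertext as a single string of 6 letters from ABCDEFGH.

Char 1 ('G'): step: R->3, L=4; G->plug->G->R->D->L->H->refl->D->L'->A->R'->D->plug->B
Char 2 ('F'): step: R->4, L=4; F->plug->F->R->C->L->G->refl->E->L'->G->R'->B->plug->D
Char 3 ('E'): step: R->5, L=4; E->plug->E->R->B->L->B->refl->F->L'->E->R'->G->plug->G
Char 4 ('D'): step: R->6, L=4; D->plug->B->R->B->L->B->refl->F->L'->E->R'->H->plug->A
Char 5 ('C'): step: R->7, L=4; C->plug->C->R->H->L->C->refl->A->L'->F->R'->F->plug->F
Char 6 ('C'): step: R->0, L->5 (L advanced); C->plug->C->R->A->L->A->refl->C->L'->H->R'->H->plug->A

Answer: BDGAFA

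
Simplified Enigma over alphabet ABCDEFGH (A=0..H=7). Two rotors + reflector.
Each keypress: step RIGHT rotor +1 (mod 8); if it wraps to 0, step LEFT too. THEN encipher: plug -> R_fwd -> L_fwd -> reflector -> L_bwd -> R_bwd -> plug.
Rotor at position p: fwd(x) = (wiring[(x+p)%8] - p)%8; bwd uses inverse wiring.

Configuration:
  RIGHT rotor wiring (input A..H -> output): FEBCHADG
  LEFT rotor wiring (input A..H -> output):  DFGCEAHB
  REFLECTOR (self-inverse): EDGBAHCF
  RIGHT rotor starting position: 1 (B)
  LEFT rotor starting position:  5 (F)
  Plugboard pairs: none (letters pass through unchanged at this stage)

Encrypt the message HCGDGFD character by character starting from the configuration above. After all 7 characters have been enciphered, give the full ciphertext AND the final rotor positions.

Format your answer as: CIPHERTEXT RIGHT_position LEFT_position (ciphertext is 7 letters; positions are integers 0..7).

Answer: FDFGECG 0 6

Derivation:
Char 1 ('H'): step: R->2, L=5; H->plug->H->R->C->L->E->refl->A->L'->E->R'->F->plug->F
Char 2 ('C'): step: R->3, L=5; C->plug->C->R->F->L->B->refl->D->L'->A->R'->D->plug->D
Char 3 ('G'): step: R->4, L=5; G->plug->G->R->F->L->B->refl->D->L'->A->R'->F->plug->F
Char 4 ('D'): step: R->5, L=5; D->plug->D->R->A->L->D->refl->B->L'->F->R'->G->plug->G
Char 5 ('G'): step: R->6, L=5; G->plug->G->R->B->L->C->refl->G->L'->D->R'->E->plug->E
Char 6 ('F'): step: R->7, L=5; F->plug->F->R->A->L->D->refl->B->L'->F->R'->C->plug->C
Char 7 ('D'): step: R->0, L->6 (L advanced); D->plug->D->R->C->L->F->refl->H->L'->D->R'->G->plug->G
Final: ciphertext=FDFGECG, RIGHT=0, LEFT=6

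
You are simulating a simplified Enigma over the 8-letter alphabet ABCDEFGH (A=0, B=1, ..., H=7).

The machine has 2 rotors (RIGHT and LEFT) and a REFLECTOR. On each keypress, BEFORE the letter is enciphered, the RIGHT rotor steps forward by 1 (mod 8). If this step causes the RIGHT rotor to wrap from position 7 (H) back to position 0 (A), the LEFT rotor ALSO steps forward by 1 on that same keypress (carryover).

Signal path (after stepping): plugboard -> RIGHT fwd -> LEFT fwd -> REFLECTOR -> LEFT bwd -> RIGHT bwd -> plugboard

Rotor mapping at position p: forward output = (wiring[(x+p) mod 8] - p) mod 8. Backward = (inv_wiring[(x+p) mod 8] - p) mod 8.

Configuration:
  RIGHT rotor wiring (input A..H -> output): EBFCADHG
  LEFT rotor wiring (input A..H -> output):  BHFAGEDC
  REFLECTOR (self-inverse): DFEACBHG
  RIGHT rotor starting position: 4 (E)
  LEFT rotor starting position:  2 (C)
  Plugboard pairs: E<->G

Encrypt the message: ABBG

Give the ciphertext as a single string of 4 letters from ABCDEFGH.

Char 1 ('A'): step: R->5, L=2; A->plug->A->R->G->L->H->refl->G->L'->B->R'->C->plug->C
Char 2 ('B'): step: R->6, L=2; B->plug->B->R->A->L->D->refl->A->L'->F->R'->H->plug->H
Char 3 ('B'): step: R->7, L=2; B->plug->B->R->F->L->A->refl->D->L'->A->R'->H->plug->H
Char 4 ('G'): step: R->0, L->3 (L advanced); G->plug->E->R->A->L->F->refl->B->L'->C->R'->D->plug->D

Answer: CHHD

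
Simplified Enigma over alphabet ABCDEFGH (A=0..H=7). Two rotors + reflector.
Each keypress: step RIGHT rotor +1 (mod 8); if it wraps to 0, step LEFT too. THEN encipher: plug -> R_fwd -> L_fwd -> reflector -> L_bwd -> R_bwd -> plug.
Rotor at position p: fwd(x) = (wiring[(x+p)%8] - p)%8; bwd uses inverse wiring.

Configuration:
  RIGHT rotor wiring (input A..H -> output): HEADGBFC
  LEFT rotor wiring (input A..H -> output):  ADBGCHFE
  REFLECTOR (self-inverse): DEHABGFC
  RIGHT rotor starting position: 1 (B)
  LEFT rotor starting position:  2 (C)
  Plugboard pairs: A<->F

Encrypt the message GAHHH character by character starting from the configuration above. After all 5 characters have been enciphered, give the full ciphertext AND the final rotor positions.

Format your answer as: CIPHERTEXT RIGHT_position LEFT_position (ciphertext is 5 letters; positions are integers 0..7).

Char 1 ('G'): step: R->2, L=2; G->plug->G->R->F->L->C->refl->H->L'->A->R'->F->plug->A
Char 2 ('A'): step: R->3, L=2; A->plug->F->R->E->L->D->refl->A->L'->C->R'->D->plug->D
Char 3 ('H'): step: R->4, L=2; H->plug->H->R->H->L->B->refl->E->L'->B->R'->C->plug->C
Char 4 ('H'): step: R->5, L=2; H->plug->H->R->B->L->E->refl->B->L'->H->R'->E->plug->E
Char 5 ('H'): step: R->6, L=2; H->plug->H->R->D->L->F->refl->G->L'->G->R'->D->plug->D
Final: ciphertext=ADCED, RIGHT=6, LEFT=2

Answer: ADCED 6 2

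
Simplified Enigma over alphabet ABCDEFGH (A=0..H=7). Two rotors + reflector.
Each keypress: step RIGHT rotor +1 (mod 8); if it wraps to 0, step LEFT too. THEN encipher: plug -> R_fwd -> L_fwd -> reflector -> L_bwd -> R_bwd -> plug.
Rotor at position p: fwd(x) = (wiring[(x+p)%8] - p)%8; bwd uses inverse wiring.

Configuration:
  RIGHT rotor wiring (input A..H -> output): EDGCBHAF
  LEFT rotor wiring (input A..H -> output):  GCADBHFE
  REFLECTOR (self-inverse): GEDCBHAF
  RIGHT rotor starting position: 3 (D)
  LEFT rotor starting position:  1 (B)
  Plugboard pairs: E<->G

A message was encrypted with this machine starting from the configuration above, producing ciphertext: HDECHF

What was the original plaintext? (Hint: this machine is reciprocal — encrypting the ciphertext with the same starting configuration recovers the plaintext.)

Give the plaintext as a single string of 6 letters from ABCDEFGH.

Answer: EFFGAD

Derivation:
Char 1 ('H'): step: R->4, L=1; H->plug->H->R->G->L->D->refl->C->L'->C->R'->G->plug->E
Char 2 ('D'): step: R->5, L=1; D->plug->D->R->H->L->F->refl->H->L'->B->R'->F->plug->F
Char 3 ('E'): step: R->6, L=1; E->plug->G->R->D->L->A->refl->G->L'->E->R'->F->plug->F
Char 4 ('C'): step: R->7, L=1; C->plug->C->R->E->L->G->refl->A->L'->D->R'->E->plug->G
Char 5 ('H'): step: R->0, L->2 (L advanced); H->plug->H->R->F->L->C->refl->D->L'->E->R'->A->plug->A
Char 6 ('F'): step: R->1, L=2; F->plug->F->R->H->L->A->refl->G->L'->A->R'->D->plug->D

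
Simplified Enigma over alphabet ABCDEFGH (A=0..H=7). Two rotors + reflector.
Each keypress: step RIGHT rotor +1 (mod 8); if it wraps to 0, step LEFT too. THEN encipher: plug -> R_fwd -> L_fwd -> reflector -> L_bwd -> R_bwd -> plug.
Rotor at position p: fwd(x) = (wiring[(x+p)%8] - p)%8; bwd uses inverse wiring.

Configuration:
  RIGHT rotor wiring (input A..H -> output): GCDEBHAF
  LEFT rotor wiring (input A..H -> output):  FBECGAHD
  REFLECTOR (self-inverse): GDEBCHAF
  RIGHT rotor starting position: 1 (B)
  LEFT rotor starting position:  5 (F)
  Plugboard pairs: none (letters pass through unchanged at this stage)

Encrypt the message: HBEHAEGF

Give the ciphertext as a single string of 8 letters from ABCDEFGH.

Char 1 ('H'): step: R->2, L=5; H->plug->H->R->A->L->D->refl->B->L'->H->R'->C->plug->C
Char 2 ('B'): step: R->3, L=5; B->plug->B->R->G->L->F->refl->H->L'->F->R'->D->plug->D
Char 3 ('E'): step: R->4, L=5; E->plug->E->R->C->L->G->refl->A->L'->D->R'->B->plug->B
Char 4 ('H'): step: R->5, L=5; H->plug->H->R->E->L->E->refl->C->L'->B->R'->D->plug->D
Char 5 ('A'): step: R->6, L=5; A->plug->A->R->C->L->G->refl->A->L'->D->R'->G->plug->G
Char 6 ('E'): step: R->7, L=5; E->plug->E->R->F->L->H->refl->F->L'->G->R'->A->plug->A
Char 7 ('G'): step: R->0, L->6 (L advanced); G->plug->G->R->A->L->B->refl->D->L'->D->R'->C->plug->C
Char 8 ('F'): step: R->1, L=6; F->plug->F->R->H->L->C->refl->E->L'->F->R'->H->plug->H

Answer: CDBDGACH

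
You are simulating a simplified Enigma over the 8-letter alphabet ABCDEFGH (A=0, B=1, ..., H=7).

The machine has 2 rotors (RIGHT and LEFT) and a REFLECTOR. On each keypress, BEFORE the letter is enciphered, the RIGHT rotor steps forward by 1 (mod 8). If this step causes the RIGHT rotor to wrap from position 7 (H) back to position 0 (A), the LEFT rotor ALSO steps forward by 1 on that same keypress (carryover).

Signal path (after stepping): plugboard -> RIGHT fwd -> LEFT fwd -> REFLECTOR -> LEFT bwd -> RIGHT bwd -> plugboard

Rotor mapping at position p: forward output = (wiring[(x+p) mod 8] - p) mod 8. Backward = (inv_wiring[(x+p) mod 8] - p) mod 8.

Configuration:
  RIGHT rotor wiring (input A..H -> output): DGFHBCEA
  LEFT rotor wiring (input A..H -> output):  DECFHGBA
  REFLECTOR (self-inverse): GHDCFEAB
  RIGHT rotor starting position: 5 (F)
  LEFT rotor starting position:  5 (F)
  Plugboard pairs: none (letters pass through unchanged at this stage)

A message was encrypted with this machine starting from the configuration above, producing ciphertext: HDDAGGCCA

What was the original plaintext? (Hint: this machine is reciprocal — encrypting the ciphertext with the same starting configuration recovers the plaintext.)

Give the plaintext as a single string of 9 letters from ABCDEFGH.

Answer: DGACDCGBC

Derivation:
Char 1 ('H'): step: R->6, L=5; H->plug->H->R->E->L->H->refl->B->L'->A->R'->D->plug->D
Char 2 ('D'): step: R->7, L=5; D->plug->D->R->G->L->A->refl->G->L'->D->R'->G->plug->G
Char 3 ('D'): step: R->0, L->6 (L advanced); D->plug->D->R->H->L->A->refl->G->L'->D->R'->A->plug->A
Char 4 ('A'): step: R->1, L=6; A->plug->A->R->F->L->H->refl->B->L'->G->R'->C->plug->C
Char 5 ('G'): step: R->2, L=6; G->plug->G->R->B->L->C->refl->D->L'->A->R'->D->plug->D
Char 6 ('G'): step: R->3, L=6; G->plug->G->R->D->L->G->refl->A->L'->H->R'->C->plug->C
Char 7 ('C'): step: R->4, L=6; C->plug->C->R->A->L->D->refl->C->L'->B->R'->G->plug->G
Char 8 ('C'): step: R->5, L=6; C->plug->C->R->D->L->G->refl->A->L'->H->R'->B->plug->B
Char 9 ('A'): step: R->6, L=6; A->plug->A->R->G->L->B->refl->H->L'->F->R'->C->plug->C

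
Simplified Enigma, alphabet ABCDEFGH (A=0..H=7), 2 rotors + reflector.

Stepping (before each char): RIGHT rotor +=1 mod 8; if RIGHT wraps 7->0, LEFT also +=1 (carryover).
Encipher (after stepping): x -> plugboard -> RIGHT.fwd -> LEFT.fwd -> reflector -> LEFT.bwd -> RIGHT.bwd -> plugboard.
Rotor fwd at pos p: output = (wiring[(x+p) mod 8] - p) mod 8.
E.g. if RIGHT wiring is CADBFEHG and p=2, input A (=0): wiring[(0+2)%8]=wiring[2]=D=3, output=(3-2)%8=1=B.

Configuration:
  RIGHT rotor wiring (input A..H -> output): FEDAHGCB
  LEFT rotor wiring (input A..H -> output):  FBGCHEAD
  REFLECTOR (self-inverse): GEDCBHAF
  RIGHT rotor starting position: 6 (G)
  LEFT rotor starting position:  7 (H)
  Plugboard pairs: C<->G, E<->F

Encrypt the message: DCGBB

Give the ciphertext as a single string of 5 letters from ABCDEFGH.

Answer: AEAHH

Derivation:
Char 1 ('D'): step: R->7, L=7; D->plug->D->R->E->L->D->refl->C->L'->C->R'->A->plug->A
Char 2 ('C'): step: R->0, L->0 (L advanced); C->plug->G->R->C->L->G->refl->A->L'->G->R'->F->plug->E
Char 3 ('G'): step: R->1, L=0; G->plug->C->R->H->L->D->refl->C->L'->D->R'->A->plug->A
Char 4 ('B'): step: R->2, L=0; B->plug->B->R->G->L->A->refl->G->L'->C->R'->H->plug->H
Char 5 ('B'): step: R->3, L=0; B->plug->B->R->E->L->H->refl->F->L'->A->R'->H->plug->H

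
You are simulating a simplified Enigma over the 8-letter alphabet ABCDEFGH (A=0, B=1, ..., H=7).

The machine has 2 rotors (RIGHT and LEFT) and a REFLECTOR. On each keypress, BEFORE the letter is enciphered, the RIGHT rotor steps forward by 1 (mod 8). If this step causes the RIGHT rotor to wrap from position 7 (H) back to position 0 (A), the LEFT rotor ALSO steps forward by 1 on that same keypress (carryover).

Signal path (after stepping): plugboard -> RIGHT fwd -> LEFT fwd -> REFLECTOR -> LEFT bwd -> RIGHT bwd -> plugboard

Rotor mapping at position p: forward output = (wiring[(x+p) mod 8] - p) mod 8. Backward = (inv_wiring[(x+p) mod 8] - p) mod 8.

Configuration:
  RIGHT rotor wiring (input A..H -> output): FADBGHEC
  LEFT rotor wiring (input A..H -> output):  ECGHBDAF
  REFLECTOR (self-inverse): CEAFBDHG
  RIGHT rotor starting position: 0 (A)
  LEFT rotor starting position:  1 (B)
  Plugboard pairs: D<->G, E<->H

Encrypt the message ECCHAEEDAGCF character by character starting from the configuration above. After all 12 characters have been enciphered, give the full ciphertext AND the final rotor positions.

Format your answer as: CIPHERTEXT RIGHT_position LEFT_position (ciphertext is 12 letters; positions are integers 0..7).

Answer: FDBDCCHEHAFA 4 2

Derivation:
Char 1 ('E'): step: R->1, L=1; E->plug->H->R->E->L->C->refl->A->L'->D->R'->F->plug->F
Char 2 ('C'): step: R->2, L=1; C->plug->C->R->E->L->C->refl->A->L'->D->R'->G->plug->D
Char 3 ('C'): step: R->3, L=1; C->plug->C->R->E->L->C->refl->A->L'->D->R'->B->plug->B
Char 4 ('H'): step: R->4, L=1; H->plug->E->R->B->L->F->refl->D->L'->H->R'->G->plug->D
Char 5 ('A'): step: R->5, L=1; A->plug->A->R->C->L->G->refl->H->L'->F->R'->C->plug->C
Char 6 ('E'): step: R->6, L=1; E->plug->H->R->B->L->F->refl->D->L'->H->R'->C->plug->C
Char 7 ('E'): step: R->7, L=1; E->plug->H->R->F->L->H->refl->G->L'->C->R'->E->plug->H
Char 8 ('D'): step: R->0, L->2 (L advanced); D->plug->G->R->E->L->G->refl->H->L'->C->R'->H->plug->E
Char 9 ('A'): step: R->1, L=2; A->plug->A->R->H->L->A->refl->C->L'->G->R'->E->plug->H
Char 10 ('G'): step: R->2, L=2; G->plug->D->R->F->L->D->refl->F->L'->B->R'->A->plug->A
Char 11 ('C'): step: R->3, L=2; C->plug->C->R->E->L->G->refl->H->L'->C->R'->F->plug->F
Char 12 ('F'): step: R->4, L=2; F->plug->F->R->E->L->G->refl->H->L'->C->R'->A->plug->A
Final: ciphertext=FDBDCCHEHAFA, RIGHT=4, LEFT=2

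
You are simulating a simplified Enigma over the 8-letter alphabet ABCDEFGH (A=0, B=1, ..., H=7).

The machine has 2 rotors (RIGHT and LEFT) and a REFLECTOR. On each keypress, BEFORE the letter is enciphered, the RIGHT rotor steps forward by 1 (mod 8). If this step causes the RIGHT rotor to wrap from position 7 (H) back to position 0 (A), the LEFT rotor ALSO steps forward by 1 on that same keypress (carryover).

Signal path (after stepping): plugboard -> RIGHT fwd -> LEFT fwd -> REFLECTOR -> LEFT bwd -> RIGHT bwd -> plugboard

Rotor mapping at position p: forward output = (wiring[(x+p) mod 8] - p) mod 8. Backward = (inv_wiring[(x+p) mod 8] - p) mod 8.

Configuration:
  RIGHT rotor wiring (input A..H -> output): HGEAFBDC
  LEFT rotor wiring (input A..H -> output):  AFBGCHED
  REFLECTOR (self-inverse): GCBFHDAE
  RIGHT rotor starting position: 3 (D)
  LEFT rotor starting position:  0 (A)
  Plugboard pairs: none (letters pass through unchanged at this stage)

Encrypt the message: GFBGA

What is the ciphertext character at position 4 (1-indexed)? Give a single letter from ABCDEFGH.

Char 1 ('G'): step: R->4, L=0; G->plug->G->R->A->L->A->refl->G->L'->D->R'->E->plug->E
Char 2 ('F'): step: R->5, L=0; F->plug->F->R->H->L->D->refl->F->L'->B->R'->E->plug->E
Char 3 ('B'): step: R->6, L=0; B->plug->B->R->E->L->C->refl->B->L'->C->R'->F->plug->F
Char 4 ('G'): step: R->7, L=0; G->plug->G->R->C->L->B->refl->C->L'->E->R'->H->plug->H

H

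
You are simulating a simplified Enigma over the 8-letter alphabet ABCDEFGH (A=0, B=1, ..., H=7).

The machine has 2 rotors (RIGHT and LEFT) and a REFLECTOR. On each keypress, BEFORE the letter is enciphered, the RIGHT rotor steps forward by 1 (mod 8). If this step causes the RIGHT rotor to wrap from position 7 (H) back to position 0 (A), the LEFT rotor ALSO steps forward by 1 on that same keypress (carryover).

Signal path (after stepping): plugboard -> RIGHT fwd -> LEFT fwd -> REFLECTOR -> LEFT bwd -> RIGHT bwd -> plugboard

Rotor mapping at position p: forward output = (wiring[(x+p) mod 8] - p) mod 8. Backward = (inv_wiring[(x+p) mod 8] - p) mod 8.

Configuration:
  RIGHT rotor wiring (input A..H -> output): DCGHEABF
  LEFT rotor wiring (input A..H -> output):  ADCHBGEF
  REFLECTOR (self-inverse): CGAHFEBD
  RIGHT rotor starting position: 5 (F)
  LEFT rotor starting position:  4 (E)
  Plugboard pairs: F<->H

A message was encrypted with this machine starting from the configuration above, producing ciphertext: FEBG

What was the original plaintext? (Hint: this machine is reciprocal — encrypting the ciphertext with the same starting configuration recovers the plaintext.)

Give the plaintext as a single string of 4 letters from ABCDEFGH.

Char 1 ('F'): step: R->6, L=4; F->plug->H->R->C->L->A->refl->C->L'->B->R'->F->plug->H
Char 2 ('E'): step: R->7, L=4; E->plug->E->R->A->L->F->refl->E->L'->E->R'->B->plug->B
Char 3 ('B'): step: R->0, L->5 (L advanced); B->plug->B->R->C->L->A->refl->C->L'->G->R'->C->plug->C
Char 4 ('G'): step: R->1, L=5; G->plug->G->R->E->L->G->refl->B->L'->A->R'->F->plug->H

Answer: HBCH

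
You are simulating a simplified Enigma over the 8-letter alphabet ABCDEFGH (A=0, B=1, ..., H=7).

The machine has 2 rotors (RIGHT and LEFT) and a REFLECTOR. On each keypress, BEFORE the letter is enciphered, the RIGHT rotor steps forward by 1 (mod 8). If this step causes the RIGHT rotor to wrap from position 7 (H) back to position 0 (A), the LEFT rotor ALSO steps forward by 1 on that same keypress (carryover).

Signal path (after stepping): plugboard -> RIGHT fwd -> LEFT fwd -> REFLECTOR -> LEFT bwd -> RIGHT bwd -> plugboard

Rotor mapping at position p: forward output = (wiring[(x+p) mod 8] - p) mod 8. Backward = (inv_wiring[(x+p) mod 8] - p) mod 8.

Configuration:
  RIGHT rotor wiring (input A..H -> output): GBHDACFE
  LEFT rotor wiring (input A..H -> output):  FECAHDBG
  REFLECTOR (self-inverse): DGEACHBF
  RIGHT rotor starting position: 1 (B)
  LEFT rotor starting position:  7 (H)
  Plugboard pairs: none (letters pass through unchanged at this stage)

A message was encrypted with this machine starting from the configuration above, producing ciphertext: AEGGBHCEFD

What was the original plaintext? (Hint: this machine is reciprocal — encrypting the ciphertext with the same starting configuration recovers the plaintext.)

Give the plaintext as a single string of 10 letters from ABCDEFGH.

Char 1 ('A'): step: R->2, L=7; A->plug->A->R->F->L->A->refl->D->L'->D->R'->E->plug->E
Char 2 ('E'): step: R->3, L=7; E->plug->E->R->B->L->G->refl->B->L'->E->R'->H->plug->H
Char 3 ('G'): step: R->4, L=7; G->plug->G->R->D->L->D->refl->A->L'->F->R'->F->plug->F
Char 4 ('G'): step: R->5, L=7; G->plug->G->R->G->L->E->refl->C->L'->H->R'->C->plug->C
Char 5 ('B'): step: R->6, L=7; B->plug->B->R->G->L->E->refl->C->L'->H->R'->A->plug->A
Char 6 ('H'): step: R->7, L=7; H->plug->H->R->G->L->E->refl->C->L'->H->R'->B->plug->B
Char 7 ('C'): step: R->0, L->0 (L advanced); C->plug->C->R->H->L->G->refl->B->L'->G->R'->A->plug->A
Char 8 ('E'): step: R->1, L=0; E->plug->E->R->B->L->E->refl->C->L'->C->R'->C->plug->C
Char 9 ('F'): step: R->2, L=0; F->plug->F->R->C->L->C->refl->E->L'->B->R'->B->plug->B
Char 10 ('D'): step: R->3, L=0; D->plug->D->R->C->L->C->refl->E->L'->B->R'->E->plug->E

Answer: EHFCABACBE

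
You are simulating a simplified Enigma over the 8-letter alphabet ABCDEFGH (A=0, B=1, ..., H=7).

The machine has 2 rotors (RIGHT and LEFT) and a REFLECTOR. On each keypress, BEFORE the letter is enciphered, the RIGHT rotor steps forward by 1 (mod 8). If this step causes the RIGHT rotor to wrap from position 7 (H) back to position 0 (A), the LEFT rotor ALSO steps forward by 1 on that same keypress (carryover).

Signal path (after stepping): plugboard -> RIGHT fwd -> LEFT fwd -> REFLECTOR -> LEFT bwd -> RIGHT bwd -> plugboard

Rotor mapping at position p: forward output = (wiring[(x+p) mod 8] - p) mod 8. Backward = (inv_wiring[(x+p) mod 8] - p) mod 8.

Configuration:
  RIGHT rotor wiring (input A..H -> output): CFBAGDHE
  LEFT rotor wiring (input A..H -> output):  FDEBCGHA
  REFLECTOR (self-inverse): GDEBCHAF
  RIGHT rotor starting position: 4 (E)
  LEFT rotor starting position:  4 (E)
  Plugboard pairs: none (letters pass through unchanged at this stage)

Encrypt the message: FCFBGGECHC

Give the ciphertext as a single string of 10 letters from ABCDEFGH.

Char 1 ('F'): step: R->5, L=4; F->plug->F->R->E->L->B->refl->D->L'->C->R'->B->plug->B
Char 2 ('C'): step: R->6, L=4; C->plug->C->R->E->L->B->refl->D->L'->C->R'->F->plug->F
Char 3 ('F'): step: R->7, L=4; F->plug->F->R->H->L->F->refl->H->L'->F->R'->A->plug->A
Char 4 ('B'): step: R->0, L->5 (L advanced); B->plug->B->R->F->L->H->refl->F->L'->H->R'->G->plug->G
Char 5 ('G'): step: R->1, L=5; G->plug->G->R->D->L->A->refl->G->L'->E->R'->A->plug->A
Char 6 ('G'): step: R->2, L=5; G->plug->G->R->A->L->B->refl->D->L'->C->R'->F->plug->F
Char 7 ('E'): step: R->3, L=5; E->plug->E->R->B->L->C->refl->E->L'->G->R'->H->plug->H
Char 8 ('C'): step: R->4, L=5; C->plug->C->R->D->L->A->refl->G->L'->E->R'->H->plug->H
Char 9 ('H'): step: R->5, L=5; H->plug->H->R->B->L->C->refl->E->L'->G->R'->A->plug->A
Char 10 ('C'): step: R->6, L=5; C->plug->C->R->E->L->G->refl->A->L'->D->R'->E->plug->E

Answer: BFAGAFHHAE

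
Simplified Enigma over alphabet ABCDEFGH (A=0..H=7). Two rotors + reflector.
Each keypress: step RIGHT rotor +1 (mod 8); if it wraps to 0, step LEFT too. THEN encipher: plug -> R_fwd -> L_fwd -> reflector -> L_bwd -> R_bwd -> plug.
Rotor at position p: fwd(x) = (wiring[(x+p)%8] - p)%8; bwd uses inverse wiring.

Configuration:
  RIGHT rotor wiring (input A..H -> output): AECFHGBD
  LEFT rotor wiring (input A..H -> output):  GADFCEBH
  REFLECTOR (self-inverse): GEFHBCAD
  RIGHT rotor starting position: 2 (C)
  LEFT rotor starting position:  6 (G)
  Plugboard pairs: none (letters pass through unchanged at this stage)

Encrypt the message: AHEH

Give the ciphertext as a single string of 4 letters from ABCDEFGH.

Char 1 ('A'): step: R->3, L=6; A->plug->A->R->C->L->A->refl->G->L'->H->R'->H->plug->H
Char 2 ('H'): step: R->4, L=6; H->plug->H->R->B->L->B->refl->E->L'->G->R'->G->plug->G
Char 3 ('E'): step: R->5, L=6; E->plug->E->R->H->L->G->refl->A->L'->C->R'->H->plug->H
Char 4 ('H'): step: R->6, L=6; H->plug->H->R->A->L->D->refl->H->L'->F->R'->B->plug->B

Answer: HGHB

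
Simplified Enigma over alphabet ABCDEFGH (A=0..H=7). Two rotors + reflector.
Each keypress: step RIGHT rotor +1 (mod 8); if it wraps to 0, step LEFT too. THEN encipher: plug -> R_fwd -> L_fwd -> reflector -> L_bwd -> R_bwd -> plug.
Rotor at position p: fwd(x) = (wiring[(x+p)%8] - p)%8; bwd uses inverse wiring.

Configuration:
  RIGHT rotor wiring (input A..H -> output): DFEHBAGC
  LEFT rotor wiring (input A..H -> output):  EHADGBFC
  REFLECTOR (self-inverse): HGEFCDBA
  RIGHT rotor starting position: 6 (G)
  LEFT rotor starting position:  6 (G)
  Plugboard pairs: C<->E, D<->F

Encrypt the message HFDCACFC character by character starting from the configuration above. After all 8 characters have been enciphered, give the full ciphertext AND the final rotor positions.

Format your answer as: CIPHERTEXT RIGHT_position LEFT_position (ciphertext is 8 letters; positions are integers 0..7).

Answer: FAHFBHHB 6 7

Derivation:
Char 1 ('H'): step: R->7, L=6; H->plug->H->R->H->L->D->refl->F->L'->F->R'->D->plug->F
Char 2 ('F'): step: R->0, L->7 (L advanced); F->plug->D->R->H->L->G->refl->B->L'->D->R'->A->plug->A
Char 3 ('D'): step: R->1, L=7; D->plug->F->R->F->L->H->refl->A->L'->C->R'->H->plug->H
Char 4 ('C'): step: R->2, L=7; C->plug->E->R->E->L->E->refl->C->L'->G->R'->D->plug->F
Char 5 ('A'): step: R->3, L=7; A->plug->A->R->E->L->E->refl->C->L'->G->R'->B->plug->B
Char 6 ('C'): step: R->4, L=7; C->plug->E->R->H->L->G->refl->B->L'->D->R'->H->plug->H
Char 7 ('F'): step: R->5, L=7; F->plug->D->R->G->L->C->refl->E->L'->E->R'->H->plug->H
Char 8 ('C'): step: R->6, L=7; C->plug->E->R->G->L->C->refl->E->L'->E->R'->B->plug->B
Final: ciphertext=FAHFBHHB, RIGHT=6, LEFT=7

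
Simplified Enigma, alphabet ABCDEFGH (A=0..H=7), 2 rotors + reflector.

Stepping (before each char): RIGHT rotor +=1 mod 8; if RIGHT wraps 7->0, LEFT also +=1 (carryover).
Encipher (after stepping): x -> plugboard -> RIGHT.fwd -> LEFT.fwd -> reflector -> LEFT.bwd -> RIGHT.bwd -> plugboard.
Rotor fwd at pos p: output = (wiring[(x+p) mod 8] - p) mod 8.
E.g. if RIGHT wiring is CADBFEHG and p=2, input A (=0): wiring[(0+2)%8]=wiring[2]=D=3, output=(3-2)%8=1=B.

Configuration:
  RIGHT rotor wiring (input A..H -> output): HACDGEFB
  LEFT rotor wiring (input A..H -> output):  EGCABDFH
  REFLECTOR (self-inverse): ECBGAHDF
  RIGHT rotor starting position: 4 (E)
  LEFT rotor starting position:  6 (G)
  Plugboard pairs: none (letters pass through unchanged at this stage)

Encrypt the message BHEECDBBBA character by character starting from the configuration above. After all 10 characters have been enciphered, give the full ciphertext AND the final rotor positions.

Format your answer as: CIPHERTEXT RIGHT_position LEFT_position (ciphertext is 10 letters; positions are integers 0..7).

Char 1 ('B'): step: R->5, L=6; B->plug->B->R->A->L->H->refl->F->L'->H->R'->A->plug->A
Char 2 ('H'): step: R->6, L=6; H->plug->H->R->G->L->D->refl->G->L'->C->R'->D->plug->D
Char 3 ('E'): step: R->7, L=6; E->plug->E->R->E->L->E->refl->A->L'->D->R'->D->plug->D
Char 4 ('E'): step: R->0, L->7 (L advanced); E->plug->E->R->G->L->E->refl->A->L'->A->R'->B->plug->B
Char 5 ('C'): step: R->1, L=7; C->plug->C->R->C->L->H->refl->F->L'->B->R'->B->plug->B
Char 6 ('D'): step: R->2, L=7; D->plug->D->R->C->L->H->refl->F->L'->B->R'->B->plug->B
Char 7 ('B'): step: R->3, L=7; B->plug->B->R->D->L->D->refl->G->L'->H->R'->H->plug->H
Char 8 ('B'): step: R->4, L=7; B->plug->B->R->A->L->A->refl->E->L'->G->R'->G->plug->G
Char 9 ('B'): step: R->5, L=7; B->plug->B->R->A->L->A->refl->E->L'->G->R'->G->plug->G
Char 10 ('A'): step: R->6, L=7; A->plug->A->R->H->L->G->refl->D->L'->D->R'->B->plug->B
Final: ciphertext=ADDBBBHGGB, RIGHT=6, LEFT=7

Answer: ADDBBBHGGB 6 7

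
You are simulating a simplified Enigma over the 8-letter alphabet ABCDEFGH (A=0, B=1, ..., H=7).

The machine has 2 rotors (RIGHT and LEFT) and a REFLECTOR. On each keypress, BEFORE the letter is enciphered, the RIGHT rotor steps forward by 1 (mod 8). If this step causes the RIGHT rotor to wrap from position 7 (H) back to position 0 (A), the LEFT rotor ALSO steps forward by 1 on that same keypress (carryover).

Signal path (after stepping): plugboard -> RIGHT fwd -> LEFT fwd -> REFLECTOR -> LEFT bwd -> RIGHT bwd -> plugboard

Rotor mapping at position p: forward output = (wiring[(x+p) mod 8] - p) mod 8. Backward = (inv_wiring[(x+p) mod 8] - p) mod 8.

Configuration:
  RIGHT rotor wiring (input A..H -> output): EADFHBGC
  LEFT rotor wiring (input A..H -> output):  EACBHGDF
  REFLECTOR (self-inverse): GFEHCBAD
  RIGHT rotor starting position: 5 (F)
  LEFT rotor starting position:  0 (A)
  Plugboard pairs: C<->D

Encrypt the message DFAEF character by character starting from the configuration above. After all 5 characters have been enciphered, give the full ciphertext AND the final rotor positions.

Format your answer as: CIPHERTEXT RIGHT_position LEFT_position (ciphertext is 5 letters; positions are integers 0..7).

Char 1 ('D'): step: R->6, L=0; D->plug->C->R->G->L->D->refl->H->L'->E->R'->B->plug->B
Char 2 ('F'): step: R->7, L=0; F->plug->F->R->A->L->E->refl->C->L'->C->R'->G->plug->G
Char 3 ('A'): step: R->0, L->1 (L advanced); A->plug->A->R->E->L->F->refl->B->L'->B->R'->F->plug->F
Char 4 ('E'): step: R->1, L=1; E->plug->E->R->A->L->H->refl->D->L'->H->R'->A->plug->A
Char 5 ('F'): step: R->2, L=1; F->plug->F->R->A->L->H->refl->D->L'->H->R'->D->plug->C
Final: ciphertext=BGFAC, RIGHT=2, LEFT=1

Answer: BGFAC 2 1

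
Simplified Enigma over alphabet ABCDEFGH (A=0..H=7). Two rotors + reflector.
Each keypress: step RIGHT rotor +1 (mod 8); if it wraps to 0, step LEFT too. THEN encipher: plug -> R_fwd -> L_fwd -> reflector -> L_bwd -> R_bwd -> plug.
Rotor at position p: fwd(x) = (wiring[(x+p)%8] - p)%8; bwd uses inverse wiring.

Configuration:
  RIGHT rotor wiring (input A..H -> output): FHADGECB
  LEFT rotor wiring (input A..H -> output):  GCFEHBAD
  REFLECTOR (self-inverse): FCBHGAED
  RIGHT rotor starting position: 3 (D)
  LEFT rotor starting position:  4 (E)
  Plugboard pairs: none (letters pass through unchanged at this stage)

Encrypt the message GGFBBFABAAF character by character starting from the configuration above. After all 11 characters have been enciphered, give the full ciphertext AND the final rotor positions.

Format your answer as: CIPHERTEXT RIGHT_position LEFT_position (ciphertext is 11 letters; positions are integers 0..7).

Answer: CCEEDABDBFA 6 5

Derivation:
Char 1 ('G'): step: R->4, L=4; G->plug->G->R->E->L->C->refl->B->L'->G->R'->C->plug->C
Char 2 ('G'): step: R->5, L=4; G->plug->G->R->G->L->B->refl->C->L'->E->R'->C->plug->C
Char 3 ('F'): step: R->6, L=4; F->plug->F->R->F->L->G->refl->E->L'->C->R'->E->plug->E
Char 4 ('B'): step: R->7, L=4; B->plug->B->R->G->L->B->refl->C->L'->E->R'->E->plug->E
Char 5 ('B'): step: R->0, L->5 (L advanced); B->plug->B->R->H->L->C->refl->B->L'->D->R'->D->plug->D
Char 6 ('F'): step: R->1, L=5; F->plug->F->R->B->L->D->refl->H->L'->G->R'->A->plug->A
Char 7 ('A'): step: R->2, L=5; A->plug->A->R->G->L->H->refl->D->L'->B->R'->B->plug->B
Char 8 ('B'): step: R->3, L=5; B->plug->B->R->D->L->B->refl->C->L'->H->R'->D->plug->D
Char 9 ('A'): step: R->4, L=5; A->plug->A->R->C->L->G->refl->E->L'->A->R'->B->plug->B
Char 10 ('A'): step: R->5, L=5; A->plug->A->R->H->L->C->refl->B->L'->D->R'->F->plug->F
Char 11 ('F'): step: R->6, L=5; F->plug->F->R->F->L->A->refl->F->L'->E->R'->A->plug->A
Final: ciphertext=CCEEDABDBFA, RIGHT=6, LEFT=5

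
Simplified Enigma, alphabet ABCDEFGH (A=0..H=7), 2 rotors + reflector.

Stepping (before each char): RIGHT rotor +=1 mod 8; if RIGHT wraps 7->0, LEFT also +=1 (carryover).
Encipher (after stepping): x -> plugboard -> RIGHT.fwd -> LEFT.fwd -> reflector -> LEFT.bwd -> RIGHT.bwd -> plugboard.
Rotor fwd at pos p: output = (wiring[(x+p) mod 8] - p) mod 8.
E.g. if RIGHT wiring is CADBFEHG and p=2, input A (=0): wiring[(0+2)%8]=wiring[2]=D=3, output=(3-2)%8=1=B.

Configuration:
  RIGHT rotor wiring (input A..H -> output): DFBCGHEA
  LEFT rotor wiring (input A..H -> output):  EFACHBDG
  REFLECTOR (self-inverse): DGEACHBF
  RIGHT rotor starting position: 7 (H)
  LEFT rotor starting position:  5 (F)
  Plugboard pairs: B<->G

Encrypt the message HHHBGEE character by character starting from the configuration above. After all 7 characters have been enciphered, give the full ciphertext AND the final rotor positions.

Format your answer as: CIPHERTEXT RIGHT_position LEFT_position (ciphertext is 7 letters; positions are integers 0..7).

Answer: AEGHCCB 6 6

Derivation:
Char 1 ('H'): step: R->0, L->6 (L advanced); H->plug->H->R->A->L->F->refl->H->L'->D->R'->A->plug->A
Char 2 ('H'): step: R->1, L=6; H->plug->H->R->C->L->G->refl->B->L'->G->R'->E->plug->E
Char 3 ('H'): step: R->2, L=6; H->plug->H->R->D->L->H->refl->F->L'->A->R'->B->plug->G
Char 4 ('B'): step: R->3, L=6; B->plug->G->R->C->L->G->refl->B->L'->G->R'->H->plug->H
Char 5 ('G'): step: R->4, L=6; G->plug->B->R->D->L->H->refl->F->L'->A->R'->C->plug->C
Char 6 ('E'): step: R->5, L=6; E->plug->E->R->A->L->F->refl->H->L'->D->R'->C->plug->C
Char 7 ('E'): step: R->6, L=6; E->plug->E->R->D->L->H->refl->F->L'->A->R'->G->plug->B
Final: ciphertext=AEGHCCB, RIGHT=6, LEFT=6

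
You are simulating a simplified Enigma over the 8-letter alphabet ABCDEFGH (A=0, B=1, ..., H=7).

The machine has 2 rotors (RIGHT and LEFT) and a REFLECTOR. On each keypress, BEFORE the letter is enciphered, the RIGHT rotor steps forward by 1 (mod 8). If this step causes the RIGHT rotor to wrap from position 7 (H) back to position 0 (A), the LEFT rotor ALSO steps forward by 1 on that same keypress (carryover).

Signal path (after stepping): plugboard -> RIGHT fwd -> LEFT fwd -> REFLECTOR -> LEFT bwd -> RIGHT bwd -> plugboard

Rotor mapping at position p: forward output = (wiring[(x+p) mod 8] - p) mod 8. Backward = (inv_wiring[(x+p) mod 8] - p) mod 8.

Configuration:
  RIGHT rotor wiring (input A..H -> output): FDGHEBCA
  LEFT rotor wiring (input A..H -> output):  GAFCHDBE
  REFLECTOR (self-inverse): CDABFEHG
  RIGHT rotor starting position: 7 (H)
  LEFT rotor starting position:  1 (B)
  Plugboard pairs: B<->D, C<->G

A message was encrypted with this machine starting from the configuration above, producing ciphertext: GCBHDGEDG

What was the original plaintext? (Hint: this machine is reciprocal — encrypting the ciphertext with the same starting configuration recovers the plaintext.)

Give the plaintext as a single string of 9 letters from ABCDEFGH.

Answer: CHACEBHCF

Derivation:
Char 1 ('G'): step: R->0, L->2 (L advanced); G->plug->C->R->G->L->E->refl->F->L'->C->R'->G->plug->C
Char 2 ('C'): step: R->1, L=2; C->plug->G->R->H->L->G->refl->H->L'->E->R'->H->plug->H
Char 3 ('B'): step: R->2, L=2; B->plug->D->R->H->L->G->refl->H->L'->E->R'->A->plug->A
Char 4 ('H'): step: R->3, L=2; H->plug->H->R->D->L->B->refl->D->L'->A->R'->G->plug->C
Char 5 ('D'): step: R->4, L=2; D->plug->B->R->F->L->C->refl->A->L'->B->R'->E->plug->E
Char 6 ('G'): step: R->5, L=2; G->plug->C->R->D->L->B->refl->D->L'->A->R'->D->plug->B
Char 7 ('E'): step: R->6, L=2; E->plug->E->R->A->L->D->refl->B->L'->D->R'->H->plug->H
Char 8 ('D'): step: R->7, L=2; D->plug->B->R->G->L->E->refl->F->L'->C->R'->G->plug->C
Char 9 ('G'): step: R->0, L->3 (L advanced); G->plug->C->R->G->L->F->refl->E->L'->B->R'->F->plug->F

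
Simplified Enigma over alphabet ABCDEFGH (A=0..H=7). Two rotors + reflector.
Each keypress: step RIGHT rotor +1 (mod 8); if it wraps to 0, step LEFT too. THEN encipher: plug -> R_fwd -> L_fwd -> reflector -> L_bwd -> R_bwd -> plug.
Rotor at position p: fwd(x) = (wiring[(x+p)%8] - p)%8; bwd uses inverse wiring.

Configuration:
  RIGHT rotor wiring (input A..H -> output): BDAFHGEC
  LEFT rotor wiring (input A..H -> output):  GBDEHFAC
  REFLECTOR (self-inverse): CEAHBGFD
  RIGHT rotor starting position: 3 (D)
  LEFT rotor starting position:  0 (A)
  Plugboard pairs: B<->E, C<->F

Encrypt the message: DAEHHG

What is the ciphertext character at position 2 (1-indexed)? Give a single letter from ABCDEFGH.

Char 1 ('D'): step: R->4, L=0; D->plug->D->R->G->L->A->refl->C->L'->H->R'->F->plug->C
Char 2 ('A'): step: R->5, L=0; A->plug->A->R->B->L->B->refl->E->L'->D->R'->F->plug->C

C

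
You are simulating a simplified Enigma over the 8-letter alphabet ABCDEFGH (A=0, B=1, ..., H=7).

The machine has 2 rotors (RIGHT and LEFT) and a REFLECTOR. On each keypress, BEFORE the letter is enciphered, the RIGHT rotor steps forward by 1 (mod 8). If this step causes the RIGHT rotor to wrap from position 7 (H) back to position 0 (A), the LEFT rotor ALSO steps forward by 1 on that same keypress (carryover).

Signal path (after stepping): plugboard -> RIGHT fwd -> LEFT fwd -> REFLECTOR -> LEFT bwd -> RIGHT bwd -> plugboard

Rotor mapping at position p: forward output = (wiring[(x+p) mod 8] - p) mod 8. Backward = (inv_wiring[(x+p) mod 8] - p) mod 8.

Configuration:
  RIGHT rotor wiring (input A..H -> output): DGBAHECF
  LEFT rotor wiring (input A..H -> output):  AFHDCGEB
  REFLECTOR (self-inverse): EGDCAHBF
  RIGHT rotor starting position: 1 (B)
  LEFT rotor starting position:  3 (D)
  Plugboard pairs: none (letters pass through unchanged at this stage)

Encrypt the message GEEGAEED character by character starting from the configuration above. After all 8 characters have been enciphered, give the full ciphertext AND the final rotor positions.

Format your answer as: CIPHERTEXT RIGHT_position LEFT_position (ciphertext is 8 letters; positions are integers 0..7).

Answer: CHBFEGAF 1 4

Derivation:
Char 1 ('G'): step: R->2, L=3; G->plug->G->R->B->L->H->refl->F->L'->F->R'->C->plug->C
Char 2 ('E'): step: R->3, L=3; E->plug->E->R->C->L->D->refl->C->L'->G->R'->H->plug->H
Char 3 ('E'): step: R->4, L=3; E->plug->E->R->H->L->E->refl->A->L'->A->R'->B->plug->B
Char 4 ('G'): step: R->5, L=3; G->plug->G->R->D->L->B->refl->G->L'->E->R'->F->plug->F
Char 5 ('A'): step: R->6, L=3; A->plug->A->R->E->L->G->refl->B->L'->D->R'->E->plug->E
Char 6 ('E'): step: R->7, L=3; E->plug->E->R->B->L->H->refl->F->L'->F->R'->G->plug->G
Char 7 ('E'): step: R->0, L->4 (L advanced); E->plug->E->R->H->L->H->refl->F->L'->D->R'->A->plug->A
Char 8 ('D'): step: R->1, L=4; D->plug->D->R->G->L->D->refl->C->L'->B->R'->F->plug->F
Final: ciphertext=CHBFEGAF, RIGHT=1, LEFT=4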